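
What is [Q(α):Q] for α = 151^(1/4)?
[Q(α):Q] = 4

α is a root of x^4 - 151. By Eisenstein's criterion at the prime p = 151 (which divides the constant term 151 but p^2 = 22801 does not, since 151 is squarefree), x^4 - 151 is irreducible over Q. Hence [Q(α):Q] = 4.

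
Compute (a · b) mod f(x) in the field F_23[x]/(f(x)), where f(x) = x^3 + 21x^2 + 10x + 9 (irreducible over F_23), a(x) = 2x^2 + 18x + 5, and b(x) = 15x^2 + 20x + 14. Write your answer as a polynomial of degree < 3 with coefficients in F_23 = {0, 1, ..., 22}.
a · b ≡ 6x^2 + 16x + 6 (mod f(x))

Multiply in F_23[x]: a(x)·b(x) = (2x^2 + 18x + 5)·(15x^2 + 20x + 14) = 7x^4 + 11x^3 + 3x^2 + 7x + 1. This has degree ≥ 3, so divide by f(x) over F_23: 7x^4 + 11x^3 + 3x^2 + 7x + 1 = (7x + 2)·(x^3 + 21x^2 + 10x + 9) + (6x^2 + 16x + 6). Hence a·b ≡ 6x^2 + 16x + 6 (mod f). (F_23[x]/(f) is a field with 23^3 = 12167 elements since f is irreducible of degree 3.)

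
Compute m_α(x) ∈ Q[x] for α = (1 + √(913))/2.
m_α(x) = x^2 - x - 228

From 2α - 1 = √(913), squaring gives (2α - 1)^2 = 913, i.e. 4α^2 - 4α + 1 = 913, so α^2 - α + (1 - 913)/4 = 0. Since 913 ≡ 1 (mod 4), (1 - 913)/4 = -228 ∈ Z. The polynomial x^2 - x - 228 has discriminant 1 - 4·(-228) = 913, which is not a perfect square in Q (d = 913 is squarefree and ≠ 1), so x^2 - x - 228 is irreducible over Q. It is the minimal polynomial of α.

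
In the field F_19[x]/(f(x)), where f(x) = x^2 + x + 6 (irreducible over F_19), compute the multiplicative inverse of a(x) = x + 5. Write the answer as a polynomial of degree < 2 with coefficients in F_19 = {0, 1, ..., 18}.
a(x)^(-1) ≡ 8x + 6 (mod f(x))

Since f is irreducible over F_19, F_19[x]/(f) is a field and a(x) ≠ 0 has an inverse. Apply the extended Euclidean algorithm to f(x) and a(x) in F_19[x]: f(x) = (x + 15)·a(x) + (7). The last nonzero remainder is the constant 7 = gcd(f, a) in F_19. Back-substituting through the division chain expresses 7 = s(x)·a(x) + t(x)·f(x) with s(x) ≡ 18x + 4 (mod f), so (18x + 4)·a(x) ≡ 7 (mod f). Multiplying by 7^(-1) ≡ 11 in F_19 gives a(x)^(-1) ≡ 11·(18x + 4) ≡ 8x + 6 (mod f). Check: (x + 5)·(8x + 6) = 8x^2 + 8x + 11 ≡ 1 (mod x^2 + x + 6).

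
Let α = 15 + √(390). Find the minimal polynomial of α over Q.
m_α(x) = x^2 - 30x - 165

From α - 15 = √(390), squaring gives (α - 15)^2 = 390, i.e. α^2 - 30α + 225 = 390, so α^2 - 30α - 165 = 0. The discriminant of x^2 - 30x - 165 is (-30)^2 - 4·(-165) = 900 + 660 = 1560, and 4·(390) is not a perfect square in Q since 390 is squarefree and ≠ 1. Hence x^2 - 30x - 165 is irreducible over Q and is the minimal polynomial of α.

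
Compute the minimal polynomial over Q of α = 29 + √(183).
m_α(x) = x^2 - 58x + 658

From α - 29 = √(183), squaring gives (α - 29)^2 = 183, i.e. α^2 - 58α + 841 = 183, so α^2 - 58α + 658 = 0. The discriminant of x^2 - 58x + 658 is (-58)^2 - 4·(658) = 3364 - 2632 = 732, and 4·(183) is not a perfect square in Q since 183 is squarefree and ≠ 1. Hence x^2 - 58x + 658 is irreducible over Q and is the minimal polynomial of α.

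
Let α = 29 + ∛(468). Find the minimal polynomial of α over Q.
m_α(x) = x^3 - 87x^2 + 2523x - 24857

Set β = α - 29 = ∛(468), so β^3 = 468. Then (α - 29)^3 - 468 = 0, i.e. α is a root of g(x) = (x - 29)^3 - 468 = x^3 - 87x^2 + 2523x - 24857. Since g(x) = h(x - 29) where h(x) = x^3 - 468, and h is irreducible over Q (because 468 is not a perfect cube, so h has no rational root, and a monic cubic with no rational root is irreducible), g is also irreducible (irreducibility is preserved under the substitution x → x - 29). Hence m_α(x) = x^3 - 87x^2 + 2523x - 24857.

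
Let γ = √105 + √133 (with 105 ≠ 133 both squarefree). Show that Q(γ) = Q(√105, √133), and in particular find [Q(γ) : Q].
[Q(γ) : Q] = 4 (equivalently, Q(γ) = Q(√105, √133))

Obviously Q(γ) ⊆ Q(√105, √133), and [Q(√105, √133):Q] = 4 (since 105, 133 are distinct squarefree integers > 1 with 13965 not a perfect square). To show equality we compute the minimal polynomial of γ. From γ = √105 + √133: γ^2 = 105 + 2√(13965) + 133 = 238 + 2√(13965), so γ^2 - 238 = 2√(13965); squaring, (γ^2 - 238)^2 = 4·13965, i.e. γ^4 - 476γ^2 + 56644 - 55860 = 0, i.e. γ^4 - 476γ^2 + 784 = 0. So γ is a root of x^4 - 476x^2 + 784. This polynomial is irreducible over Q: it has no rational root (each ±√105 ± √133 is irrational), and any factorization into two quadratics over Q would force √(13965) ∈ Q (pairing opposite roots) or √105, √133 ∈ Q (other pairings), all impossible. Hence [Q(γ):Q] = 4 = [Q(√105, √133):Q], so Q(γ) = Q(√105, √133).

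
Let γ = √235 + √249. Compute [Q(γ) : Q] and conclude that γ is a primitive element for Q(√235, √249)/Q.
[Q(γ) : Q] = 4 (equivalently, Q(γ) = Q(√235, √249))

Obviously Q(γ) ⊆ Q(√235, √249), and [Q(√235, √249):Q] = 4 (since 235, 249 are distinct squarefree integers > 1 with 58515 not a perfect square). To show equality we compute the minimal polynomial of γ. From γ = √235 + √249: γ^2 = 235 + 2√(58515) + 249 = 484 + 2√(58515), so γ^2 - 484 = 2√(58515); squaring, (γ^2 - 484)^2 = 4·58515, i.e. γ^4 - 968γ^2 + 234256 - 234060 = 0, i.e. γ^4 - 968γ^2 + 196 = 0. So γ is a root of x^4 - 968x^2 + 196. This polynomial is irreducible over Q: it has no rational root (each ±√235 ± √249 is irrational), and any factorization into two quadratics over Q would force √(58515) ∈ Q (pairing opposite roots) or √235, √249 ∈ Q (other pairings), all impossible. Hence [Q(γ):Q] = 4 = [Q(√235, √249):Q], so Q(γ) = Q(√235, √249).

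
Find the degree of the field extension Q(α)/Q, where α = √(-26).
[Q(α):Q] = 2

[Q(α):Q] equals the degree of the minimal polynomial of α. Here α^2 = -26 and x^2 + 26 is irreducible (d = -26 is squarefree, ≠ 1, hence not a square), so deg(m_α) = 2. Thus [Q(α):Q] = 2.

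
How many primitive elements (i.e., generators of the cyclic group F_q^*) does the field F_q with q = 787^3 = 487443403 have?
There are φ(487443402) = 155844000 primitive elements

F_q^* is cyclic of order q - 1 = 487443402. A cyclic group of order m has exactly φ(m) generators. Here m = 487443402 = 2 · 3^2 · 37^2 · 131 · 151, so the number of primitive elements is φ(487443402) = 155844000.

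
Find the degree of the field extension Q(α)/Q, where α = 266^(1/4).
[Q(α):Q] = 4

α is a root of x^4 - 266. By Eisenstein's criterion at the prime p = 2 (which divides the constant term 266 but p^2 = 4 does not, since 266 is squarefree), x^4 - 266 is irreducible over Q. Hence [Q(α):Q] = 4.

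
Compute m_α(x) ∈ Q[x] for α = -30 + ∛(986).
m_α(x) = x^3 + 90x^2 + 2700x + 26014

Set β = α + 30 = ∛(986), so β^3 = 986. Then (α + 30)^3 - 986 = 0, i.e. α is a root of g(x) = (x + 30)^3 - 986 = x^3 + 90x^2 + 2700x + 26014. Since g(x) = h(x + 30) where h(x) = x^3 - 986, and h is irreducible over Q (because 986 is not a perfect cube, so h has no rational root, and a monic cubic with no rational root is irreducible), g is also irreducible (irreducibility is preserved under the substitution x → x + 30). Hence m_α(x) = x^3 + 90x^2 + 2700x + 26014.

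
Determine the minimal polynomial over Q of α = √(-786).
m_α(x) = x^2 + 786

α satisfies α^2 + 786 = 0, so x^2 + 786 annihilates α. Since d = -786 is squarefree and ≠ 1, it is not a perfect square in Q, so x^2 + 786 has no rational root and is therefore irreducible over Q (a degree-2 polynomial over a field is irreducible iff it has no root). Hence m_α(x) = x^2 + 786.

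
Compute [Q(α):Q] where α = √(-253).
[Q(α):Q] = 2

[Q(α):Q] equals the degree of the minimal polynomial of α. Here α^2 = -253 and x^2 + 253 is irreducible (d = -253 is squarefree, ≠ 1, hence not a square), so deg(m_α) = 2. Thus [Q(α):Q] = 2.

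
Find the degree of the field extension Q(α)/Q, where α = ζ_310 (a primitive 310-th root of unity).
[Q(α):Q] = 120

The minimal polynomial of ζ_310 over Q is the 310-th cyclotomic polynomial Φ_310(x), which is irreducible over Q and has degree φ(310) = 120. Hence [Q(α):Q] = φ(310) = 120.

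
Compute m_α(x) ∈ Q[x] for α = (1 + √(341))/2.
m_α(x) = x^2 - x - 85

From 2α - 1 = √(341), squaring gives (2α - 1)^2 = 341, i.e. 4α^2 - 4α + 1 = 341, so α^2 - α + (1 - 341)/4 = 0. Since 341 ≡ 1 (mod 4), (1 - 341)/4 = -85 ∈ Z. The polynomial x^2 - x - 85 has discriminant 1 - 4·(-85) = 341, which is not a perfect square in Q (d = 341 is squarefree and ≠ 1), so x^2 - x - 85 is irreducible over Q. It is the minimal polynomial of α.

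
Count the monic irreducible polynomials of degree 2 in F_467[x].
There are 108811 monic irreducible polynomials of degree 2 over F_467

Each element of F_{467^2} that lies in no proper subfield is a root of exactly one monic irreducible of degree 2 over F_467, and each such polynomial has 2 distinct roots in F_{467^2}. By Möbius inversion the count is N_467(2) = (1/2) Σ_{d|2} μ(2/d) · 467^d = (1/2)(μ(2)·467^1 + μ(1)·467^2) = 217622/2 = 108811.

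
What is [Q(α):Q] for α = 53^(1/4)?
[Q(α):Q] = 4

α is a root of x^4 - 53. By Eisenstein's criterion at the prime p = 53 (which divides the constant term 53 but p^2 = 2809 does not, since 53 is squarefree), x^4 - 53 is irreducible over Q. Hence [Q(α):Q] = 4.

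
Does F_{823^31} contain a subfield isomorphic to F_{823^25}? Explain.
No: F_{823^25} is not a subfield of F_{823^31}

F_{p^m} embeds in F_{p^n} iff m | n. Here 25 ∤ 31 (since 31 = 1·25 + 6 with remainder 6 ≠ 0), so F_{823^25} is not a subfield of F_{823^31}. Equivalently: if it were, the tower law would give 25 = [F_{823^25}:F_823] dividing [F_{823^31}:F_823] = 31, contradiction.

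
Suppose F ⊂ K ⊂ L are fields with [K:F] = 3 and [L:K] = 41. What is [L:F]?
[L:F] = 123

The tower law says that for any tower of field extensions F ⊂ K ⊂ L with finite degrees, [L:F] = [L:K] · [K:F]. Here this gives [L:F] = 41 · 3 = 123.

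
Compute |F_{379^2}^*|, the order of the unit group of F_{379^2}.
|F_{379^2}^*| = 143640

F_{379^2} has 379^2 = 143641 elements; its multiplicative group consists of all nonzero elements, so |F_{379^2}^*| = 143641 - 1 = 143640. (It is cyclic since any finite subgroup of the multiplicative group of a field is cyclic.)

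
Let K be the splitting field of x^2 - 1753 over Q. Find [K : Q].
[K : Q] = 2

f(x) = x^2 - 1753 factors as (x - √1753)(x + √1753). The splitting field is K = Q(√1753). Since 1753 is squarefree and > 1, it is not a perfect square, so x^2 - 1753 is irreducible over Q and [Q(√1753) : Q] = 2. Hence [K : Q] = 2.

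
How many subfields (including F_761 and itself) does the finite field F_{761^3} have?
F_{761^3} has 2 subfields

The subfields of F_{p^n} are exactly the fields F_{p^d} for d | n (each is the fixed field of the unique index-d subgroup of Gal(F_{p^n}/F_p) ≅ Z/nZ). The divisors of n = 3 are {1, 3}, giving 2 subfields: F_{761^1}, F_{761^3}.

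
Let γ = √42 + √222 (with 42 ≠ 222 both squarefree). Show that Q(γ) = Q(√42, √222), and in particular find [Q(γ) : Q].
[Q(γ) : Q] = 4 (equivalently, Q(γ) = Q(√42, √222))

Obviously Q(γ) ⊆ Q(√42, √222), and [Q(√42, √222):Q] = 4 (since 42, 222 are distinct squarefree integers > 1 with 9324 not a perfect square). To show equality we compute the minimal polynomial of γ. From γ = √42 + √222: γ^2 = 42 + 2√(9324) + 222 = 264 + 2√(9324), so γ^2 - 264 = 2√(9324); squaring, (γ^2 - 264)^2 = 4·9324, i.e. γ^4 - 528γ^2 + 69696 - 37296 = 0, i.e. γ^4 - 528γ^2 + 32400 = 0. So γ is a root of x^4 - 528x^2 + 32400. This polynomial is irreducible over Q: it has no rational root (each ±√42 ± √222 is irrational), and any factorization into two quadratics over Q would force √(9324) ∈ Q (pairing opposite roots) or √42, √222 ∈ Q (other pairings), all impossible. Hence [Q(γ):Q] = 4 = [Q(√42, √222):Q], so Q(γ) = Q(√42, √222).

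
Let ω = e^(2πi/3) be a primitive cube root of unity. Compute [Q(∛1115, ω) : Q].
[Q(∛1115, ω) : Q] = 6

[Q(∛1115):Q] = 3 (min poly x^3 - 1115, irreducible since 1115 is not a perfect cube). [Q(ω):Q] = 2 (min poly x^2 + x + 1). Since Q(∛1115) ⊂ R and ω ∉ R, we have ω ∉ Q(∛1115), so x^2 + x + 1 remains irreducible over Q(∛1115) and [Q(∛1115, ω) : Q(∛1115)] = 2. By the tower law, [Q(∛1115, ω) : Q] = 3 · 2 = 6. (In fact Q(∛1115, ω) is the splitting field of x^3 - 1115 over Q.)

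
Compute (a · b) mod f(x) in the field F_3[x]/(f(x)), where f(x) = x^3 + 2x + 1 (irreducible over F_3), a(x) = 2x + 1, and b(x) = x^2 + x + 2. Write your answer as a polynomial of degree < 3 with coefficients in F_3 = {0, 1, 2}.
a · b ≡ x (mod f(x))

Multiply in F_3[x]: a(x)·b(x) = (2x + 1)·(x^2 + x + 2) = 2x^3 + 2x + 2. This has degree ≥ 3, so divide by f(x) over F_3: 2x^3 + 2x + 2 = (2)·(x^3 + 2x + 1) + (x). Hence a·b ≡ x (mod f). (F_3[x]/(f) is a field with 3^3 = 27 elements since f is irreducible of degree 3.)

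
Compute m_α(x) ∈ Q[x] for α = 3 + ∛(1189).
m_α(x) = x^3 - 9x^2 + 27x - 1216

Set β = α - 3 = ∛(1189), so β^3 = 1189. Then (α - 3)^3 - 1189 = 0, i.e. α is a root of g(x) = (x - 3)^3 - 1189 = x^3 - 9x^2 + 27x - 1216. Since g(x) = h(x - 3) where h(x) = x^3 - 1189, and h is irreducible over Q (because 1189 is not a perfect cube, so h has no rational root, and a monic cubic with no rational root is irreducible), g is also irreducible (irreducibility is preserved under the substitution x → x - 3). Hence m_α(x) = x^3 - 9x^2 + 27x - 1216.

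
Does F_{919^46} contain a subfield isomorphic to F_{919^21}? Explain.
No: F_{919^21} is not a subfield of F_{919^46}

F_{p^m} embeds in F_{p^n} iff m | n. Here 21 ∤ 46 (since 46 = 2·21 + 4 with remainder 4 ≠ 0), so F_{919^21} is not a subfield of F_{919^46}. Equivalently: if it were, the tower law would give 21 = [F_{919^21}:F_919] dividing [F_{919^46}:F_919] = 46, contradiction.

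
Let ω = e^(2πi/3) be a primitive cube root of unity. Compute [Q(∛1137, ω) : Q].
[Q(∛1137, ω) : Q] = 6

[Q(∛1137):Q] = 3 (min poly x^3 - 1137, irreducible since 1137 is not a perfect cube). [Q(ω):Q] = 2 (min poly x^2 + x + 1). Since Q(∛1137) ⊂ R and ω ∉ R, we have ω ∉ Q(∛1137), so x^2 + x + 1 remains irreducible over Q(∛1137) and [Q(∛1137, ω) : Q(∛1137)] = 2. By the tower law, [Q(∛1137, ω) : Q] = 3 · 2 = 6. (In fact Q(∛1137, ω) is the splitting field of x^3 - 1137 over Q.)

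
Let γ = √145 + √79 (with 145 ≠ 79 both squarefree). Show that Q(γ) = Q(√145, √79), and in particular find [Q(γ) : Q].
[Q(γ) : Q] = 4 (equivalently, Q(γ) = Q(√145, √79))

Obviously Q(γ) ⊆ Q(√145, √79), and [Q(√145, √79):Q] = 4 (since 145, 79 are distinct squarefree integers > 1 with 11455 not a perfect square). To show equality we compute the minimal polynomial of γ. From γ = √145 + √79: γ^2 = 145 + 2√(11455) + 79 = 224 + 2√(11455), so γ^2 - 224 = 2√(11455); squaring, (γ^2 - 224)^2 = 4·11455, i.e. γ^4 - 448γ^2 + 50176 - 45820 = 0, i.e. γ^4 - 448γ^2 + 4356 = 0. So γ is a root of x^4 - 448x^2 + 4356. This polynomial is irreducible over Q: it has no rational root (each ±√145 ± √79 is irrational), and any factorization into two quadratics over Q would force √(11455) ∈ Q (pairing opposite roots) or √145, √79 ∈ Q (other pairings), all impossible. Hence [Q(γ):Q] = 4 = [Q(√145, √79):Q], so Q(γ) = Q(√145, √79).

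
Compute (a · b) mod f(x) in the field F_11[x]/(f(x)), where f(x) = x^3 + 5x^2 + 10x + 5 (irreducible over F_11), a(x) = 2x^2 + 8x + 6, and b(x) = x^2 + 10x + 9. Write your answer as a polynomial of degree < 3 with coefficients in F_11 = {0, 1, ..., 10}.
a · b ≡ 5x^2 + 8x + 8 (mod f(x))

Multiply in F_11[x]: a(x)·b(x) = (2x^2 + 8x + 6)·(x^2 + 10x + 9) = 2x^4 + 6x^3 + 5x^2 + 10. This has degree ≥ 3, so divide by f(x) over F_11: 2x^4 + 6x^3 + 5x^2 + 10 = (2x + 7)·(x^3 + 5x^2 + 10x + 5) + (5x^2 + 8x + 8). Hence a·b ≡ 5x^2 + 8x + 8 (mod f). (F_11[x]/(f) is a field with 11^3 = 1331 elements since f is irreducible of degree 3.)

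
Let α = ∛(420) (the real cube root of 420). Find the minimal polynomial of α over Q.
m_α(x) = x^3 - 420

α satisfies α^3 = 420, so x^3 - 420 annihilates α. By the rational root test, a rational root p/q (in lowest terms) of x^3 - 420 would satisfy p^3 = 420 q^3, forcing q = 1 and p^3 = 420; but 420 is not a perfect cube, contradiction. A monic cubic over Q with no rational root is irreducible (any nontrivial factorization would include a linear factor). Hence x^3 - 420 is the minimal polynomial of α, and in particular [Q(α):Q] = 3.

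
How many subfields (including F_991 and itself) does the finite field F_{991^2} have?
F_{991^2} has 2 subfields

The subfields of F_{p^n} are exactly the fields F_{p^d} for d | n (each is the fixed field of the unique index-d subgroup of Gal(F_{p^n}/F_p) ≅ Z/nZ). The divisors of n = 2 are {1, 2}, giving 2 subfields: F_{991^1}, F_{991^2}.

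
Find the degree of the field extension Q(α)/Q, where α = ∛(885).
[Q(α):Q] = 3

The minimal polynomial of α is x^3 - 885, irreducible over Q since 885 is not a perfect cube (so x^3 - 885 has no rational root). Hence [Q(α):Q] = deg(m_α) = 3.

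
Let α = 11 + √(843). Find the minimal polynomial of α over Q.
m_α(x) = x^2 - 22x - 722

From α - 11 = √(843), squaring gives (α - 11)^2 = 843, i.e. α^2 - 22α + 121 = 843, so α^2 - 22α - 722 = 0. The discriminant of x^2 - 22x - 722 is (-22)^2 - 4·(-722) = 484 + 2888 = 3372, and 4·(843) is not a perfect square in Q since 843 is squarefree and ≠ 1. Hence x^2 - 22x - 722 is irreducible over Q and is the minimal polynomial of α.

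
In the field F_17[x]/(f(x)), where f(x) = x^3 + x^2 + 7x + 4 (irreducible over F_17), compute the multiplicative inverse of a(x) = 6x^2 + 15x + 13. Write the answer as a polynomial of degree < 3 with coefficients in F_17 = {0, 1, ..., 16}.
a(x)^(-1) ≡ 9x^2 + 8x + 11 (mod f(x))

Since f is irreducible over F_17, F_17[x]/(f) is a field and a(x) ≠ 0 has an inverse. Apply the extended Euclidean algorithm to f(x) and a(x) in F_17[x]: f(x) = (3x + 4)·a(x) + (10x + 3);  a(x) = (4x + 2)·(10x + 3) + (7). The last nonzero remainder is the constant 7 = gcd(f, a) in F_17. Back-substituting through the division chain expresses 7 = s(x)·a(x) + t(x)·f(x) with s(x) ≡ 12x^2 + 5x + 9 (mod f), so (12x^2 + 5x + 9)·a(x) ≡ 7 (mod f). Multiplying by 7^(-1) ≡ 5 in F_17 gives a(x)^(-1) ≡ 5·(12x^2 + 5x + 9) ≡ 9x^2 + 8x + 11 (mod f). Check: (6x^2 + 15x + 13)·(9x^2 + 8x + 11) = 3x^4 + 13x^3 + 14x^2 + 14x + 7 ≡ 1 (mod x^3 + x^2 + 7x + 4).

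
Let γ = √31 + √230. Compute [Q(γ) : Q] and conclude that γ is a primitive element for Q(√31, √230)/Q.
[Q(γ) : Q] = 4 (equivalently, Q(γ) = Q(√31, √230))

Obviously Q(γ) ⊆ Q(√31, √230), and [Q(√31, √230):Q] = 4 (since 31, 230 are distinct squarefree integers > 1 with 7130 not a perfect square). To show equality we compute the minimal polynomial of γ. From γ = √31 + √230: γ^2 = 31 + 2√(7130) + 230 = 261 + 2√(7130), so γ^2 - 261 = 2√(7130); squaring, (γ^2 - 261)^2 = 4·7130, i.e. γ^4 - 522γ^2 + 68121 - 28520 = 0, i.e. γ^4 - 522γ^2 + 39601 = 0. So γ is a root of x^4 - 522x^2 + 39601. This polynomial is irreducible over Q: it has no rational root (each ±√31 ± √230 is irrational), and any factorization into two quadratics over Q would force √(7130) ∈ Q (pairing opposite roots) or √31, √230 ∈ Q (other pairings), all impossible. Hence [Q(γ):Q] = 4 = [Q(√31, √230):Q], so Q(γ) = Q(√31, √230).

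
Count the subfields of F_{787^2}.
F_{787^2} has 2 subfields

The subfields of F_{p^n} are exactly the fields F_{p^d} for d | n (each is the fixed field of the unique index-d subgroup of Gal(F_{p^n}/F_p) ≅ Z/nZ). The divisors of n = 2 are {1, 2}, giving 2 subfields: F_{787^1}, F_{787^2}.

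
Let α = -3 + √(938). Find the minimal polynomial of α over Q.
m_α(x) = x^2 + 6x - 929

From α + 3 = √(938), squaring gives (α + 3)^2 = 938, i.e. α^2 + 6α + 9 = 938, so α^2 + 6α - 929 = 0. The discriminant of x^2 + 6x - 929 is (6)^2 - 4·(-929) = 36 + 3716 = 3752, and 4·(938) is not a perfect square in Q since 938 is squarefree and ≠ 1. Hence x^2 + 6x - 929 is irreducible over Q and is the minimal polynomial of α.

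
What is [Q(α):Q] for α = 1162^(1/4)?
[Q(α):Q] = 4

α is a root of x^4 - 1162. By Eisenstein's criterion at the prime p = 2 (which divides the constant term 1162 but p^2 = 4 does not, since 1162 is squarefree), x^4 - 1162 is irreducible over Q. Hence [Q(α):Q] = 4.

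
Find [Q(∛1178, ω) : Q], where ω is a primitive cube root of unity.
[Q(∛1178, ω) : Q] = 6

[Q(∛1178):Q] = 3 (min poly x^3 - 1178, irreducible since 1178 is not a perfect cube). [Q(ω):Q] = 2 (min poly x^2 + x + 1). Since Q(∛1178) ⊂ R and ω ∉ R, we have ω ∉ Q(∛1178), so x^2 + x + 1 remains irreducible over Q(∛1178) and [Q(∛1178, ω) : Q(∛1178)] = 2. By the tower law, [Q(∛1178, ω) : Q] = 3 · 2 = 6. (In fact Q(∛1178, ω) is the splitting field of x^3 - 1178 over Q.)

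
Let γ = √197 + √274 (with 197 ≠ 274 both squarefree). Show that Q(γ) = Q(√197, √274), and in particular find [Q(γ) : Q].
[Q(γ) : Q] = 4 (equivalently, Q(γ) = Q(√197, √274))

Obviously Q(γ) ⊆ Q(√197, √274), and [Q(√197, √274):Q] = 4 (since 197, 274 are distinct squarefree integers > 1 with 53978 not a perfect square). To show equality we compute the minimal polynomial of γ. From γ = √197 + √274: γ^2 = 197 + 2√(53978) + 274 = 471 + 2√(53978), so γ^2 - 471 = 2√(53978); squaring, (γ^2 - 471)^2 = 4·53978, i.e. γ^4 - 942γ^2 + 221841 - 215912 = 0, i.e. γ^4 - 942γ^2 + 5929 = 0. So γ is a root of x^4 - 942x^2 + 5929. This polynomial is irreducible over Q: it has no rational root (each ±√197 ± √274 is irrational), and any factorization into two quadratics over Q would force √(53978) ∈ Q (pairing opposite roots) or √197, √274 ∈ Q (other pairings), all impossible. Hence [Q(γ):Q] = 4 = [Q(√197, √274):Q], so Q(γ) = Q(√197, √274).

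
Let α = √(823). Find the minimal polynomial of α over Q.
m_α(x) = x^2 - 823

α satisfies α^2 - 823 = 0, so x^2 - 823 annihilates α. Since d = 823 is squarefree and ≠ 1, it is not a perfect square in Q, so x^2 - 823 has no rational root and is therefore irreducible over Q (a degree-2 polynomial over a field is irreducible iff it has no root). Hence m_α(x) = x^2 - 823.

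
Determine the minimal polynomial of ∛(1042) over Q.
m_α(x) = x^3 - 1042

α satisfies α^3 = 1042, so x^3 - 1042 annihilates α. By the rational root test, a rational root p/q (in lowest terms) of x^3 - 1042 would satisfy p^3 = 1042 q^3, forcing q = 1 and p^3 = 1042; but 1042 is not a perfect cube, contradiction. A monic cubic over Q with no rational root is irreducible (any nontrivial factorization would include a linear factor). Hence x^3 - 1042 is the minimal polynomial of α, and in particular [Q(α):Q] = 3.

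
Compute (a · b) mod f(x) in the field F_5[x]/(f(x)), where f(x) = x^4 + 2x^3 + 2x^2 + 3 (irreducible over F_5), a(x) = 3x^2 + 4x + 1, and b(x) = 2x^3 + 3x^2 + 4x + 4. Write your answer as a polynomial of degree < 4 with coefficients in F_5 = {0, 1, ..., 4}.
a · b ≡ 4x^3 + x^2 + 2x + 4 (mod f(x))

Multiply in F_5[x]: a(x)·b(x) = (3x^2 + 4x + 1)·(2x^3 + 3x^2 + 4x + 4) = x^5 + 2x^4 + x^3 + x^2 + 4. This has degree ≥ 4, so divide by f(x) over F_5: x^5 + 2x^4 + x^3 + x^2 + 4 = (x)·(x^4 + 2x^3 + 2x^2 + 3) + (4x^3 + x^2 + 2x + 4). Hence a·b ≡ 4x^3 + x^2 + 2x + 4 (mod f). (F_5[x]/(f) is a field with 5^4 = 625 elements since f is irreducible of degree 4.)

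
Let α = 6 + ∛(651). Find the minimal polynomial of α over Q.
m_α(x) = x^3 - 18x^2 + 108x - 867

Set β = α - 6 = ∛(651), so β^3 = 651. Then (α - 6)^3 - 651 = 0, i.e. α is a root of g(x) = (x - 6)^3 - 651 = x^3 - 18x^2 + 108x - 867. Since g(x) = h(x - 6) where h(x) = x^3 - 651, and h is irreducible over Q (because 651 is not a perfect cube, so h has no rational root, and a monic cubic with no rational root is irreducible), g is also irreducible (irreducibility is preserved under the substitution x → x - 6). Hence m_α(x) = x^3 - 18x^2 + 108x - 867.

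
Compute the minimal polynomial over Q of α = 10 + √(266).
m_α(x) = x^2 - 20x - 166

From α - 10 = √(266), squaring gives (α - 10)^2 = 266, i.e. α^2 - 20α + 100 = 266, so α^2 - 20α - 166 = 0. The discriminant of x^2 - 20x - 166 is (-20)^2 - 4·(-166) = 400 + 664 = 1064, and 4·(266) is not a perfect square in Q since 266 is squarefree and ≠ 1. Hence x^2 - 20x - 166 is irreducible over Q and is the minimal polynomial of α.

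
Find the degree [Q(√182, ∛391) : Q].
[Q(√182, ∛391) : Q] = 6

Let L = Q(√182, ∛391). Since Q(√182) ⊂ L and [Q(√182):Q] = 2, the tower law gives 2 | [L:Q]. Likewise Q(∛391) ⊂ L with [Q(∛391):Q] = 3 (because 391 is not a perfect cube), so 3 | [L:Q]. As gcd(2,3) = 1, [L:Q] is divisible by 6. Conversely L is generated over Q by √182 and ∛391, so [L:Q] ≤ 2·3 = 6. Therefore [Q(√182, ∛391) : Q] = 6.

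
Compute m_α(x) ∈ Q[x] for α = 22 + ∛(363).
m_α(x) = x^3 - 66x^2 + 1452x - 11011

Set β = α - 22 = ∛(363), so β^3 = 363. Then (α - 22)^3 - 363 = 0, i.e. α is a root of g(x) = (x - 22)^3 - 363 = x^3 - 66x^2 + 1452x - 11011. Since g(x) = h(x - 22) where h(x) = x^3 - 363, and h is irreducible over Q (because 363 is not a perfect cube, so h has no rational root, and a monic cubic with no rational root is irreducible), g is also irreducible (irreducibility is preserved under the substitution x → x - 22). Hence m_α(x) = x^3 - 66x^2 + 1452x - 11011.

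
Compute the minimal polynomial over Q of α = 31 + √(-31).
m_α(x) = x^2 - 62x + 992

From α - 31 = √(-31), squaring gives (α - 31)^2 = -31, i.e. α^2 - 62α + 961 = -31, so α^2 - 62α + 992 = 0. The discriminant of x^2 - 62x + 992 is (-62)^2 - 4·(992) = 3844 - 3968 = -124, and 4·(-31) is not a perfect square in Q since -31 is squarefree and ≠ 1. Hence x^2 - 62x + 992 is irreducible over Q and is the minimal polynomial of α.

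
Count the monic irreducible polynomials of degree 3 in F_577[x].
There are 64033152 monic irreducible polynomials of degree 3 over F_577

Each element of F_{577^3} that lies in no proper subfield is a root of exactly one monic irreducible of degree 3 over F_577, and each such polynomial has 3 distinct roots in F_{577^3}. By Möbius inversion the count is N_577(3) = (1/3) Σ_{d|3} μ(3/d) · 577^d = (1/3)(μ(3)·577^1 + μ(1)·577^3) = 192099456/3 = 64033152.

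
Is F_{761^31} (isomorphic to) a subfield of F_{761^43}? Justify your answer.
No: F_{761^31} is not a subfield of F_{761^43}

F_{p^m} embeds in F_{p^n} iff m | n. Here 31 ∤ 43 (since 43 = 1·31 + 12 with remainder 12 ≠ 0), so F_{761^31} is not a subfield of F_{761^43}. Equivalently: if it were, the tower law would give 31 = [F_{761^31}:F_761] dividing [F_{761^43}:F_761] = 43, contradiction.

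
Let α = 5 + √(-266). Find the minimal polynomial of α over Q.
m_α(x) = x^2 - 10x + 291

From α - 5 = √(-266), squaring gives (α - 5)^2 = -266, i.e. α^2 - 10α + 25 = -266, so α^2 - 10α + 291 = 0. The discriminant of x^2 - 10x + 291 is (-10)^2 - 4·(291) = 100 - 1164 = -1064, and 4·(-266) is not a perfect square in Q since -266 is squarefree and ≠ 1. Hence x^2 - 10x + 291 is irreducible over Q and is the minimal polynomial of α.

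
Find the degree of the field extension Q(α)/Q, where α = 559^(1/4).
[Q(α):Q] = 4

α is a root of x^4 - 559. By Eisenstein's criterion at the prime p = 13 (which divides the constant term 559 but p^2 = 169 does not, since 559 is squarefree), x^4 - 559 is irreducible over Q. Hence [Q(α):Q] = 4.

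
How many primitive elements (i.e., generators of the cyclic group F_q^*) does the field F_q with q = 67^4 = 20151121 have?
There are φ(20151120) = 4587520 primitive elements

F_q^* is cyclic of order q - 1 = 20151120. A cyclic group of order m has exactly φ(m) generators. Here m = 20151120 = 2^4 · 3 · 5 · 11 · 17 · 449, so the number of primitive elements is φ(20151120) = 4587520.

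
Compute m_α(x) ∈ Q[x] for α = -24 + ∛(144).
m_α(x) = x^3 + 72x^2 + 1728x + 13680

Set β = α + 24 = ∛(144), so β^3 = 144. Then (α + 24)^3 - 144 = 0, i.e. α is a root of g(x) = (x + 24)^3 - 144 = x^3 + 72x^2 + 1728x + 13680. Since g(x) = h(x + 24) where h(x) = x^3 - 144, and h is irreducible over Q (because 144 is not a perfect cube, so h has no rational root, and a monic cubic with no rational root is irreducible), g is also irreducible (irreducibility is preserved under the substitution x → x + 24). Hence m_α(x) = x^3 + 72x^2 + 1728x + 13680.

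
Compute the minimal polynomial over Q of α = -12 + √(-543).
m_α(x) = x^2 + 24x + 687

From α + 12 = √(-543), squaring gives (α + 12)^2 = -543, i.e. α^2 + 24α + 144 = -543, so α^2 + 24α + 687 = 0. The discriminant of x^2 + 24x + 687 is (24)^2 - 4·(687) = 576 - 2748 = -2172, and 4·(-543) is not a perfect square in Q since -543 is squarefree and ≠ 1. Hence x^2 + 24x + 687 is irreducible over Q and is the minimal polynomial of α.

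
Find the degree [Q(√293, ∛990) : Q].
[Q(√293, ∛990) : Q] = 6

Let L = Q(√293, ∛990). Since Q(√293) ⊂ L and [Q(√293):Q] = 2, the tower law gives 2 | [L:Q]. Likewise Q(∛990) ⊂ L with [Q(∛990):Q] = 3 (because 990 is not a perfect cube), so 3 | [L:Q]. As gcd(2,3) = 1, [L:Q] is divisible by 6. Conversely L is generated over Q by √293 and ∛990, so [L:Q] ≤ 2·3 = 6. Therefore [Q(√293, ∛990) : Q] = 6.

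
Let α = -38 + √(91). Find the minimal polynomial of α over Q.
m_α(x) = x^2 + 76x + 1353

From α + 38 = √(91), squaring gives (α + 38)^2 = 91, i.e. α^2 + 76α + 1444 = 91, so α^2 + 76α + 1353 = 0. The discriminant of x^2 + 76x + 1353 is (76)^2 - 4·(1353) = 5776 - 5412 = 364, and 4·(91) is not a perfect square in Q since 91 is squarefree and ≠ 1. Hence x^2 + 76x + 1353 is irreducible over Q and is the minimal polynomial of α.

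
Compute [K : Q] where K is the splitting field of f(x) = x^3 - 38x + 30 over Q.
[K : Q] = 6

By the rational root test, any rational root of the monic integer polynomial f(x) = x^3 - 38x + 30 must be an integer dividing the constant term 30, i.e. one of ±{1, 2, 3, 5, 6, 10, 15, 30}. Evaluating: f(1) = -7, f(-1) = 67, f(2) = -38, f(-2) = 98, f(3) = -57, f(-3) = 117, f(5) = -35, f(-5) = 95, f(6) = 18, f(-6) = 42, f(10) = 650, f(-10) = -590, f(15) = 2835, f(-15) = -2775, f(30) = 25890, f(-30) = -25830; none is 0, so f has no rational root and is therefore irreducible over Q (a cubic with no linear factor over a field is irreducible). For an irreducible cubic, the Galois group is A_3 or S_3 according as the discriminant disc(f) = -4a^3 - 27b^2 = -4·(-38)^3 - 27·(30)^2 = 195188 is or is not a square in Q. Here disc(f) = 195188 is not a perfect square in Q, so the Galois group of f over Q is not contained in A_3 and must be all of S_3. The splitting field has degree |S_3| = 6 over Q, so [K : Q] = 6.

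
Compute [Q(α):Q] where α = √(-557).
[Q(α):Q] = 2

[Q(α):Q] equals the degree of the minimal polynomial of α. Here α^2 = -557 and x^2 + 557 is irreducible (d = -557 is squarefree, ≠ 1, hence not a square), so deg(m_α) = 2. Thus [Q(α):Q] = 2.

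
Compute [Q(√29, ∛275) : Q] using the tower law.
[Q(√29, ∛275) : Q] = 6

Let L = Q(√29, ∛275). Since Q(√29) ⊂ L and [Q(√29):Q] = 2, the tower law gives 2 | [L:Q]. Likewise Q(∛275) ⊂ L with [Q(∛275):Q] = 3 (because 275 is not a perfect cube), so 3 | [L:Q]. As gcd(2,3) = 1, [L:Q] is divisible by 6. Conversely L is generated over Q by √29 and ∛275, so [L:Q] ≤ 2·3 = 6. Therefore [Q(√29, ∛275) : Q] = 6.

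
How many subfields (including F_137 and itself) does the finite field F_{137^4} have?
F_{137^4} has 3 subfields

The subfields of F_{p^n} are exactly the fields F_{p^d} for d | n (each is the fixed field of the unique index-d subgroup of Gal(F_{p^n}/F_p) ≅ Z/nZ). The divisors of n = 4 are {1, 2, 4}, giving 3 subfields: F_{137^1}, F_{137^2}, F_{137^4}.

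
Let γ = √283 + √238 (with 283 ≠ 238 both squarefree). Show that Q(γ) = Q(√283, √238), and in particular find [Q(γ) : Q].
[Q(γ) : Q] = 4 (equivalently, Q(γ) = Q(√283, √238))

Obviously Q(γ) ⊆ Q(√283, √238), and [Q(√283, √238):Q] = 4 (since 283, 238 are distinct squarefree integers > 1 with 67354 not a perfect square). To show equality we compute the minimal polynomial of γ. From γ = √283 + √238: γ^2 = 283 + 2√(67354) + 238 = 521 + 2√(67354), so γ^2 - 521 = 2√(67354); squaring, (γ^2 - 521)^2 = 4·67354, i.e. γ^4 - 1042γ^2 + 271441 - 269416 = 0, i.e. γ^4 - 1042γ^2 + 2025 = 0. So γ is a root of x^4 - 1042x^2 + 2025. This polynomial is irreducible over Q: it has no rational root (each ±√283 ± √238 is irrational), and any factorization into two quadratics over Q would force √(67354) ∈ Q (pairing opposite roots) or √283, √238 ∈ Q (other pairings), all impossible. Hence [Q(γ):Q] = 4 = [Q(√283, √238):Q], so Q(γ) = Q(√283, √238).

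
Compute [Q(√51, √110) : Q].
[Q(√51, √110) : Q] = 4

[Q(√51):Q] = 2 (min poly x^2 - 51, irreducible since 51 is squarefree > 1). For the top step, suppose √110 ∈ Q(√51), say √110 = c + d√51 with c, d ∈ Q. Squaring: 110 = c^2 + 51d^2 + 2cd√51. Since √51 ∉ Q this forces 2cd = 0. If d = 0 then √110 = c ∈ Q, contradicting 110 squarefree > 1. If c = 0 then 110 = 51d^2, so 51·110 = (51d)^2 is a perfect square in Q — but 51·110 = 5610 is not a perfect square (since 51 and 110 are distinct squarefree integers). Contradiction. Hence √110 ∉ Q(√51), so x^2 - 110 stays irreducible over Q(√51) and [Q(√51, √110) : Q(√51)] = 2. By the tower law, [Q(√51, √110) : Q] = 2 · 2 = 4.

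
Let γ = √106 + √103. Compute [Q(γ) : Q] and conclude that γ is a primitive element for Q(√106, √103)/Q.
[Q(γ) : Q] = 4 (equivalently, Q(γ) = Q(√106, √103))

Obviously Q(γ) ⊆ Q(√106, √103), and [Q(√106, √103):Q] = 4 (since 106, 103 are distinct squarefree integers > 1 with 10918 not a perfect square). To show equality we compute the minimal polynomial of γ. From γ = √106 + √103: γ^2 = 106 + 2√(10918) + 103 = 209 + 2√(10918), so γ^2 - 209 = 2√(10918); squaring, (γ^2 - 209)^2 = 4·10918, i.e. γ^4 - 418γ^2 + 43681 - 43672 = 0, i.e. γ^4 - 418γ^2 + 9 = 0. So γ is a root of x^4 - 418x^2 + 9. This polynomial is irreducible over Q: it has no rational root (each ±√106 ± √103 is irrational), and any factorization into two quadratics over Q would force √(10918) ∈ Q (pairing opposite roots) or √106, √103 ∈ Q (other pairings), all impossible. Hence [Q(γ):Q] = 4 = [Q(√106, √103):Q], so Q(γ) = Q(√106, √103).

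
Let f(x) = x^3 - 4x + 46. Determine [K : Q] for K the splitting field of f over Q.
[K : Q] = 6

By the rational root test, any rational root of the monic integer polynomial f(x) = x^3 - 4x + 46 must be an integer dividing the constant term 46, i.e. one of ±{1, 2, 23, 46}. Evaluating: f(1) = 43, f(-1) = 49, f(2) = 46, f(-2) = 46, f(23) = 12121, f(-23) = -12029, f(46) = 97198, f(-46) = -97106; none is 0, so f has no rational root and is therefore irreducible over Q (a cubic with no linear factor over a field is irreducible). For an irreducible cubic, the Galois group is A_3 or S_3 according as the discriminant disc(f) = -4a^3 - 27b^2 = -4·(-4)^3 - 27·(46)^2 = -56876 is or is not a square in Q. Here disc(f) = -56876 is not a perfect square in Q, so the Galois group of f over Q is not contained in A_3 and must be all of S_3. The splitting field has degree |S_3| = 6 over Q, so [K : Q] = 6.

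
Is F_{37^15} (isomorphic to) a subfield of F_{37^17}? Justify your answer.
No: F_{37^15} is not a subfield of F_{37^17}

F_{p^m} embeds in F_{p^n} iff m | n. Here 15 ∤ 17 (since 17 = 1·15 + 2 with remainder 2 ≠ 0), so F_{37^15} is not a subfield of F_{37^17}. Equivalently: if it were, the tower law would give 15 = [F_{37^15}:F_37] dividing [F_{37^17}:F_37] = 17, contradiction.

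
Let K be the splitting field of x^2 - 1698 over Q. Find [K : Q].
[K : Q] = 2

f(x) = x^2 - 1698 factors as (x - √1698)(x + √1698). The splitting field is K = Q(√1698). Since 1698 is squarefree and > 1, it is not a perfect square, so x^2 - 1698 is irreducible over Q and [Q(√1698) : Q] = 2. Hence [K : Q] = 2.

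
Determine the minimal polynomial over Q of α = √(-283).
m_α(x) = x^2 + 283

α satisfies α^2 + 283 = 0, so x^2 + 283 annihilates α. Since d = -283 is squarefree and ≠ 1, it is not a perfect square in Q, so x^2 + 283 has no rational root and is therefore irreducible over Q (a degree-2 polynomial over a field is irreducible iff it has no root). Hence m_α(x) = x^2 + 283.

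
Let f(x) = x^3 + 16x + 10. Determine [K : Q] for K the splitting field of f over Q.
[K : Q] = 6

By the rational root test, any rational root of the monic integer polynomial f(x) = x^3 + 16x + 10 must be an integer dividing the constant term 10, i.e. one of ±{1, 2, 5, 10}. Evaluating: f(1) = 27, f(-1) = -7, f(2) = 50, f(-2) = -30, f(5) = 215, f(-5) = -195, f(10) = 1170, f(-10) = -1150; none is 0, so f has no rational root and is therefore irreducible over Q (a cubic with no linear factor over a field is irreducible). For an irreducible cubic, the Galois group is A_3 or S_3 according as the discriminant disc(f) = -4a^3 - 27b^2 = -4·(16)^3 - 27·(10)^2 = -19084 is or is not a square in Q. Here disc(f) = -19084 is not a perfect square in Q, so the Galois group of f over Q is not contained in A_3 and must be all of S_3. The splitting field has degree |S_3| = 6 over Q, so [K : Q] = 6.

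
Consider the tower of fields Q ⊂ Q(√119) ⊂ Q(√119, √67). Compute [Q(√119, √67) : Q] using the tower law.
[Q(√119, √67) : Q] = 4

[Q(√119):Q] = 2 (min poly x^2 - 119, irreducible since 119 is squarefree > 1). For the top step, suppose √67 ∈ Q(√119), say √67 = c + d√119 with c, d ∈ Q. Squaring: 67 = c^2 + 119d^2 + 2cd√119. Since √119 ∉ Q this forces 2cd = 0. If d = 0 then √67 = c ∈ Q, contradicting 67 squarefree > 1. If c = 0 then 67 = 119d^2, so 119·67 = (119d)^2 is a perfect square in Q — but 119·67 = 7973 is not a perfect square (since 119 and 67 are distinct squarefree integers). Contradiction. Hence √67 ∉ Q(√119), so x^2 - 67 stays irreducible over Q(√119) and [Q(√119, √67) : Q(√119)] = 2. By the tower law, [Q(√119, √67) : Q] = 2 · 2 = 4.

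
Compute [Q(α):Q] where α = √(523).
[Q(α):Q] = 2

[Q(α):Q] equals the degree of the minimal polynomial of α. Here α^2 = 523 and x^2 - 523 is irreducible (d = 523 is squarefree, ≠ 1, hence not a square), so deg(m_α) = 2. Thus [Q(α):Q] = 2.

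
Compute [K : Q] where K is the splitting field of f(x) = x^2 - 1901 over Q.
[K : Q] = 2

f(x) = x^2 - 1901 factors as (x - √1901)(x + √1901). The splitting field is K = Q(√1901). Since 1901 is squarefree and > 1, it is not a perfect square, so x^2 - 1901 is irreducible over Q and [Q(√1901) : Q] = 2. Hence [K : Q] = 2.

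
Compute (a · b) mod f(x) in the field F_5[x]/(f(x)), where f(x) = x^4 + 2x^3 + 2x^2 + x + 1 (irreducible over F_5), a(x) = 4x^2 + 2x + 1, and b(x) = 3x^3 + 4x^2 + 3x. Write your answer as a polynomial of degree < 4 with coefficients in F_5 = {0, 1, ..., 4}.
a · b ≡ 3x^3 + 2x^2 + 3x + 2 (mod f(x))

Multiply in F_5[x]: a(x)·b(x) = (4x^2 + 2x + 1)·(3x^3 + 4x^2 + 3x) = 2x^5 + 2x^4 + 3x^3 + 3x. This has degree ≥ 4, so divide by f(x) over F_5: 2x^5 + 2x^4 + 3x^3 + 3x = (2x + 3)·(x^4 + 2x^3 + 2x^2 + x + 1) + (3x^3 + 2x^2 + 3x + 2). Hence a·b ≡ 3x^3 + 2x^2 + 3x + 2 (mod f). (F_5[x]/(f) is a field with 5^4 = 625 elements since f is irreducible of degree 4.)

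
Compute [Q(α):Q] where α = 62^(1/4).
[Q(α):Q] = 4

α is a root of x^4 - 62. By Eisenstein's criterion at the prime p = 2 (which divides the constant term 62 but p^2 = 4 does not, since 62 is squarefree), x^4 - 62 is irreducible over Q. Hence [Q(α):Q] = 4.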